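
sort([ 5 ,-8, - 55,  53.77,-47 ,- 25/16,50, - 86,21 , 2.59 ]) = [ - 86 , -55, - 47, - 8,-25/16,2.59 , 5,  21, 50,53.77 ] 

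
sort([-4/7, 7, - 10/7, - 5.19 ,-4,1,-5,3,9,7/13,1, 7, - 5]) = [ - 5.19, -5, - 5 ,-4, - 10/7, - 4/7  ,  7/13,1,1, 3, 7,7,9]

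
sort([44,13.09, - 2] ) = [ - 2,13.09,44] 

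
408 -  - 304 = 712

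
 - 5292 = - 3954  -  1338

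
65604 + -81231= - 15627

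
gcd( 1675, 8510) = 5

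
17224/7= 2460 + 4/7 =2460.57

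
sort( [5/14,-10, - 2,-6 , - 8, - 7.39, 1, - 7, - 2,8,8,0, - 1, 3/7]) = [ - 10, - 8, - 7.39, - 7 , - 6, - 2, - 2, - 1, 0,5/14,3/7  ,  1, 8, 8]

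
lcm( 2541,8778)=96558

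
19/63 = 19/63 = 0.30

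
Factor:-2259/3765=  - 3/5 = - 3^1*5^( - 1 ) 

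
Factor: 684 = 2^2*3^2*19^1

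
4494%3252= 1242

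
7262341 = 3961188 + 3301153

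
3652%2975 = 677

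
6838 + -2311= 4527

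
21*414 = 8694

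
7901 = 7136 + 765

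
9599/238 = 40 + 79/238 = 40.33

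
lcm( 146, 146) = 146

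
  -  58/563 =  -58/563 = - 0.10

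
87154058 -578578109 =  -491424051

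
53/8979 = 53/8979 = 0.01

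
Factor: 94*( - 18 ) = -2^2*3^2*47^1  =  - 1692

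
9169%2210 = 329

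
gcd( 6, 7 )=1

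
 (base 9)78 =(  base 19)3e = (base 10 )71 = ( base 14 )51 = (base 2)1000111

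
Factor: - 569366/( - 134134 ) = 11^( - 1 )*13^( - 1) * 607^1 = 607/143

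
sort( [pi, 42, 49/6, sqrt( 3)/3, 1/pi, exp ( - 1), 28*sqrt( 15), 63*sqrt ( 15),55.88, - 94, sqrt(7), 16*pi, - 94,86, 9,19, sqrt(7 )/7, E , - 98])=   [ - 98, - 94 , - 94,1/pi, exp ( - 1 ), sqrt( 7 )/7, sqrt( 3)/3, sqrt( 7), E, pi, 49/6, 9,19, 42,  16*pi,  55.88, 86,28*sqrt(15),63*sqrt( 15)]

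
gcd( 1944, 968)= 8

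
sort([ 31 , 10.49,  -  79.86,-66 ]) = [-79.86, - 66,10.49, 31 ]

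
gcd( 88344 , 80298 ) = 54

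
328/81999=328/81999 =0.00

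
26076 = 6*4346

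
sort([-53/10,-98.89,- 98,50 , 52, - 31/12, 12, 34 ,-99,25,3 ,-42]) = [ - 99, - 98.89,- 98,-42,-53/10,-31/12,3,12,  25,34, 50,52 ] 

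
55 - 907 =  - 852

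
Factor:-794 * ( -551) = 437494 = 2^1*19^1 * 29^1*397^1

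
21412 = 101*212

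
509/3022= 509/3022 = 0.17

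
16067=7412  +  8655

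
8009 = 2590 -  - 5419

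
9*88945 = 800505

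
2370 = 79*30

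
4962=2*2481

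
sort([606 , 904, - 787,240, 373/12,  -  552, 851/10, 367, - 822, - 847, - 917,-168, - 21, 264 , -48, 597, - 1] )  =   [  -  917, - 847, - 822, - 787, -552, - 168, - 48 , - 21, - 1 , 373/12, 851/10 , 240 , 264, 367, 597,606, 904]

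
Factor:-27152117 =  - 37^1*733841^1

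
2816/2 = 1408 = 1408.00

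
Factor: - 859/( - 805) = 5^( - 1) * 7^( - 1)*23^(-1) * 859^1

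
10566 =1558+9008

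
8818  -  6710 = 2108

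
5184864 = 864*6001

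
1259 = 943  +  316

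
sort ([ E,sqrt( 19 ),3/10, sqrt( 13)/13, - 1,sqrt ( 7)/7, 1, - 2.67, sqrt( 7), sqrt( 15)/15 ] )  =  [  -  2.67,-1,sqrt( 15)/15, sqrt(13 )/13, 3/10, sqrt( 7)/7,  1, sqrt( 7 ), E,  sqrt( 19 ) ] 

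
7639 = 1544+6095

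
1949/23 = 84+ 17/23 = 84.74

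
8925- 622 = 8303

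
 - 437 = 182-619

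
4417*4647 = 20525799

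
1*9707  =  9707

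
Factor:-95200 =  - 2^5*5^2*7^1 * 17^1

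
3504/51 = 1168/17 = 68.71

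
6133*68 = 417044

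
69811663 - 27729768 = 42081895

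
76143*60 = 4568580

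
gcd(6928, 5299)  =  1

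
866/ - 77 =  - 866/77=- 11.25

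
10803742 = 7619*1418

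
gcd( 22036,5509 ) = 5509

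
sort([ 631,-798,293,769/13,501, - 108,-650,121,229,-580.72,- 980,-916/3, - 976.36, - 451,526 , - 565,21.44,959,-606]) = [-980, -976.36, - 798, - 650,-606, - 580.72, - 565,-451,-916/3,-108,21.44,  769/13,121,229, 293,501, 526,631, 959]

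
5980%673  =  596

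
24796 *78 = 1934088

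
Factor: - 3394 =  - 2^1*1697^1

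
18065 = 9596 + 8469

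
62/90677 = 62/90677= 0.00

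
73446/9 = 24482/3  =  8160.67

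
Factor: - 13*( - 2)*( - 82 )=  - 2132 = - 2^2*13^1*41^1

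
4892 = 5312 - 420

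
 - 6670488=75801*(-88 ) 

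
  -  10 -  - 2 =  -8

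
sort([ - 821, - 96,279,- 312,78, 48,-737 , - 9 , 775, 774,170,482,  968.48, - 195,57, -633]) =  [ -821, - 737,-633, - 312, - 195,-96, - 9, 48 , 57 , 78, 170, 279,482,  774 , 775 , 968.48 ]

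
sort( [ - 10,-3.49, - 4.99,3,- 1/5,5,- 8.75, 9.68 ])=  [ - 10,  -  8.75, - 4.99, - 3.49,-1/5,3 , 5,9.68]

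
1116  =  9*124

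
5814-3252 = 2562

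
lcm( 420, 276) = 9660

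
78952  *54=4263408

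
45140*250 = 11285000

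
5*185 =925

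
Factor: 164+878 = 2^1*521^1 = 1042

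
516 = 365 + 151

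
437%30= 17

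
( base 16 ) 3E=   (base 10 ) 62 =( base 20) 32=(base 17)3b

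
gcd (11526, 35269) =1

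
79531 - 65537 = 13994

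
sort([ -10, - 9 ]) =[- 10, - 9 ] 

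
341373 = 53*6441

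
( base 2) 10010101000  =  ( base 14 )612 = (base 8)2250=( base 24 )21g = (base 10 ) 1192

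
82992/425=82992/425  =  195.28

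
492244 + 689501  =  1181745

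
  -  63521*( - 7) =444647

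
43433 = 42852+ 581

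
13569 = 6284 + 7285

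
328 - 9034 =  - 8706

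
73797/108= 24599/36 = 683.31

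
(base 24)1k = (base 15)2e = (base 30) 1E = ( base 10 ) 44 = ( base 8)54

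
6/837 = 2/279 = 0.01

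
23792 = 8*2974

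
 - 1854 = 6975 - 8829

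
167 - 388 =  - 221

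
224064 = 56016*4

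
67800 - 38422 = 29378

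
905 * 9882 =8943210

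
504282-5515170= - 5010888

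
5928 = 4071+1857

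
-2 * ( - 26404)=52808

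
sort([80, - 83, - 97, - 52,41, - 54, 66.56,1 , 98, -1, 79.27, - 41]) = [ - 97, - 83,-54, - 52, - 41, - 1,1,41, 66.56,79.27,80,98]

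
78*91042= 7101276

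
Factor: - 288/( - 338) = 144/169  =  2^4*3^2*13^( - 2)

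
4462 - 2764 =1698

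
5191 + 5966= 11157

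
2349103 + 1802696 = 4151799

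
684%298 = 88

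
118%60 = 58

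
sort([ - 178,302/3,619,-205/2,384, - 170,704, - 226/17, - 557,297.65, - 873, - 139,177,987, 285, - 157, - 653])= [ - 873, - 653, - 557, - 178, - 170, - 157, - 139, - 205/2, - 226/17, 302/3,177, 285, 297.65 , 384,619,704,987 ] 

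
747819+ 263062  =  1010881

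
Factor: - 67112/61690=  - 2^2 *5^( - 1)*31^( - 1) * 199^( - 1)*8389^1 = -33556/30845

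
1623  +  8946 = 10569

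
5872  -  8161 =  - 2289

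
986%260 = 206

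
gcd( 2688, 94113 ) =3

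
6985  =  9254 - 2269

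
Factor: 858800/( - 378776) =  - 950/419=- 2^1* 5^2*19^1*419^( - 1)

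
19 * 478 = 9082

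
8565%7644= 921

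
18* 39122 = 704196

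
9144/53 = 172 + 28/53 = 172.53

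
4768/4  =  1192= 1192.00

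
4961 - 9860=-4899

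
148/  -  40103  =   - 148/40103 = - 0.00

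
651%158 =19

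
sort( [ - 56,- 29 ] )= [-56, - 29]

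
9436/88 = 107 + 5/22 = 107.23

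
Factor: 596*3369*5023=2^2*3^1*149^1*1123^1*5023^1 = 10085802252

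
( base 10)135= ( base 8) 207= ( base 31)4b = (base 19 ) 72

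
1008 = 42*24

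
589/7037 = 19/227 = 0.08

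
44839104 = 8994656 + 35844448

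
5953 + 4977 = 10930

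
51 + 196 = 247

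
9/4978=9/4978   =  0.00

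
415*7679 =3186785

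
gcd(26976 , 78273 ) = 3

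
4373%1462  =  1449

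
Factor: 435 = 3^1*5^1*29^1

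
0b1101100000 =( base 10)864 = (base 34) pe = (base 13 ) 516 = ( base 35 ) OO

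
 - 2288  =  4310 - 6598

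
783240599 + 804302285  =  1587542884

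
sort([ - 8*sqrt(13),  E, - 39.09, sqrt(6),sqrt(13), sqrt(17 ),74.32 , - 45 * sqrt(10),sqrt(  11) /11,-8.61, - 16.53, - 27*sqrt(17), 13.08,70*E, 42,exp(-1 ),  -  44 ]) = [ - 45* sqrt(10) , - 27*sqrt(17), - 44, - 39.09,  -  8 * sqrt(13), -16.53, - 8.61, sqrt(11)/11, exp(  -  1), sqrt ( 6),E, sqrt( 13),sqrt(17), 13.08,42,  74.32, 70*E]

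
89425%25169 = 13918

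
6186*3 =18558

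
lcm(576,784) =28224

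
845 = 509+336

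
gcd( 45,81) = 9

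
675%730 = 675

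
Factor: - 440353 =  - 269^1*1637^1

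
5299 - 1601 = 3698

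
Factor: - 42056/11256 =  - 3^( - 1)*67^ ( - 1)*751^1  =  - 751/201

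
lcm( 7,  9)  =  63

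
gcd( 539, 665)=7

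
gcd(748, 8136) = 4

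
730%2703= 730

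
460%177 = 106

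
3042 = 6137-3095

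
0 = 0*917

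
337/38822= 337/38822 = 0.01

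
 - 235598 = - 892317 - -656719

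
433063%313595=119468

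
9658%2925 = 883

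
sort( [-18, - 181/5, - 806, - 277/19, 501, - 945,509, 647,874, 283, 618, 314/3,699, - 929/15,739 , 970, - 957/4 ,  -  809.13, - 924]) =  [ - 945, - 924, - 809.13 ,-806 , - 957/4, - 929/15,-181/5 , - 18,-277/19, 314/3,283,  501,509,618, 647,  699, 739,874, 970]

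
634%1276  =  634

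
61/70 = 61/70 = 0.87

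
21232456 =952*22303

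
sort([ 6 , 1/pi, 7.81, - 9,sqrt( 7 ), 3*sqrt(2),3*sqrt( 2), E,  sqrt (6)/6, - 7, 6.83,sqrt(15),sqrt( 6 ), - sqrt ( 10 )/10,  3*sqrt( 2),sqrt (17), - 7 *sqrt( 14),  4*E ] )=[ - 7*sqrt(14), - 9, - 7, - sqrt(10 ) /10,1/pi, sqrt (6 )/6,sqrt(6), sqrt( 7),E, sqrt(15 ),sqrt( 17), 3 * sqrt( 2 ),3*sqrt( 2 ),  3*sqrt( 2),6, 6.83, 7.81,4*E ] 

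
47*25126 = 1180922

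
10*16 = 160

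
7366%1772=278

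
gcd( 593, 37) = 1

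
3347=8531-5184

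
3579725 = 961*3725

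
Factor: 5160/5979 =2^3*5^1*43^1*1993^( - 1) = 1720/1993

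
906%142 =54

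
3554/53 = 3554/53 = 67.06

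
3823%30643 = 3823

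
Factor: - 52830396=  - 2^2*3^2*1467511^1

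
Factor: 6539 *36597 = 3^1 * 11^1*13^1*503^1*1109^1 = 239307783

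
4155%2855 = 1300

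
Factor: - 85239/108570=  - 2^( - 1 )* 3^2*5^( - 1)*41^1*47^(-1 )  =  - 369/470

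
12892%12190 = 702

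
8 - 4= 4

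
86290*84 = 7248360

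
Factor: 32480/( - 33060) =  - 2^3*3^( - 1)*7^1*19^( - 1) = - 56/57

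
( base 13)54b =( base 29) 129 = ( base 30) 108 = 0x38c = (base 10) 908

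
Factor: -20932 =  - 2^2*5233^1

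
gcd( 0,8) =8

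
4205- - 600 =4805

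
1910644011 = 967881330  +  942762681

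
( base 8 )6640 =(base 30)3q8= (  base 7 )13112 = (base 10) 3488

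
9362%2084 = 1026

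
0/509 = 0 = 0.00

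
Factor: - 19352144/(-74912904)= 2^1*3^( - 3) * 7^1 * 11^(-1) * 41^( - 1)*769^( - 1)*172787^1 = 2419018/9364113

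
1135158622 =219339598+915819024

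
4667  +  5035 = 9702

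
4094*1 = 4094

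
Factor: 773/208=2^( - 4) *13^( - 1)*773^1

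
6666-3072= 3594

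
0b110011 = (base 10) 51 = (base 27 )1O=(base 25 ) 21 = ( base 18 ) 2f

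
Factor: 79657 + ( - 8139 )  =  71518   =  2^1*35759^1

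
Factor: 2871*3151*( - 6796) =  - 2^2*3^2*11^1 * 23^1*29^1 * 137^1*1699^1 = -  61480156716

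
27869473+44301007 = 72170480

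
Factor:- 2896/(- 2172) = 4/3 = 2^2 * 3^( - 1)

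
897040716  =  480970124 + 416070592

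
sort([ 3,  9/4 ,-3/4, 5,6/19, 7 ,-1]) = [ - 1, - 3/4,6/19,9/4, 3, 5,  7] 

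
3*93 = 279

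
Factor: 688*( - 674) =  - 463712 = -  2^5 *43^1*337^1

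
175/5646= 175/5646 = 0.03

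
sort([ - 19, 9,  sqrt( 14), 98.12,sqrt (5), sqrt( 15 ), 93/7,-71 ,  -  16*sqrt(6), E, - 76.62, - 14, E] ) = [-76.62  ,-71, - 16 * sqrt( 6), -19,-14, sqrt(5),E,E, sqrt(14 ), sqrt( 15), 9, 93/7, 98.12 ]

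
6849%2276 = 21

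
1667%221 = 120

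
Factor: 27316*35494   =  2^3*6829^1*17747^1= 969554104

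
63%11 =8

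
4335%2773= 1562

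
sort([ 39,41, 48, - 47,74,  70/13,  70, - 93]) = [ - 93, - 47,70/13,39,41 , 48 , 70, 74 ] 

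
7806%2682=2442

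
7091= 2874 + 4217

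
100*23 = 2300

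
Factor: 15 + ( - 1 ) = 2^1*7^1 = 14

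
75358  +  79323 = 154681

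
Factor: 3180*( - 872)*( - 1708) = 2^7* 3^1 * 5^1*7^1*53^1*61^1*109^1 = 4736215680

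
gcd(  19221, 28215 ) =3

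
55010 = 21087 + 33923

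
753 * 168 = 126504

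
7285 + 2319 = 9604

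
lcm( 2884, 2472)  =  17304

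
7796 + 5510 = 13306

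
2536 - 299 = 2237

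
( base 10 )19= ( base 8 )23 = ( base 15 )14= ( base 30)j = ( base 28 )j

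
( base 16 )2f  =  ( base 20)27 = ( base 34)1d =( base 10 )47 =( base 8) 57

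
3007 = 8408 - 5401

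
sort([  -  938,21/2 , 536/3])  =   [  -  938 , 21/2,  536/3 ] 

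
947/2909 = 947/2909 = 0.33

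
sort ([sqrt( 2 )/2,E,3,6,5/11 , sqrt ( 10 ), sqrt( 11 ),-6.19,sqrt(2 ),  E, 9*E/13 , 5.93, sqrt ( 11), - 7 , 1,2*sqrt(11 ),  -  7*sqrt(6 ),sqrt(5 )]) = [ - 7 *sqrt(6 ), - 7, - 6.19,5/11,sqrt( 2)/2, 1, sqrt( 2 ),9*E/13, sqrt(5), E,E,3, sqrt( 10),sqrt(11 ),sqrt(11 ), 5.93,  6,2*sqrt(11) ]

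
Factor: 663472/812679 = 2^4*3^ (-1)*7^(- 1 )*38699^ (  -  1)*41467^1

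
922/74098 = 461/37049 = 0.01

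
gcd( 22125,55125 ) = 375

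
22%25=22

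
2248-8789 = -6541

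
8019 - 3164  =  4855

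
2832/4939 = 2832/4939 = 0.57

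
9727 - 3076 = 6651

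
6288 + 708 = 6996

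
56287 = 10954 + 45333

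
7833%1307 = 1298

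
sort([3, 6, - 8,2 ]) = [-8,2,  3 , 6] 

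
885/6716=885/6716 = 0.13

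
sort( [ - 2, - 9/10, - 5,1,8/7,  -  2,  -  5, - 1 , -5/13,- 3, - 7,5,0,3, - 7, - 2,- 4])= [  -  7, - 7,-5, - 5,-4, - 3, - 2, - 2,  -  2, - 1,-9/10,  -  5/13,0,1,8/7,3, 5 ] 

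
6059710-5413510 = 646200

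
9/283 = 9/283= 0.03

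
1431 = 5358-3927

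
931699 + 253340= 1185039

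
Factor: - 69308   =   - 2^2*17327^1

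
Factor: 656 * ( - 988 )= - 648128 = -  2^6*13^1*19^1*41^1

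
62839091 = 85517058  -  22677967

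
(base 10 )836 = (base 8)1504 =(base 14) 43A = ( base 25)18B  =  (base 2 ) 1101000100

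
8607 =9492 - 885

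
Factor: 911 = 911^1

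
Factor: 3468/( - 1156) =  - 3 = -3^1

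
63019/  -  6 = - 10504+ 5/6 = -10503.17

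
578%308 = 270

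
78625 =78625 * 1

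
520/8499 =520/8499 =0.06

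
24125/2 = 12062 + 1/2 =12062.50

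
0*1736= 0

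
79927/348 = 229+ 235/348 =229.68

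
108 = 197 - 89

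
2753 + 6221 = 8974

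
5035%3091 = 1944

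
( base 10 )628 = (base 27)N7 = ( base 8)1164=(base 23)147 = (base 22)16C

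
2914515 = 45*64767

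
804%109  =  41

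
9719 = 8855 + 864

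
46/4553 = 46/4553 = 0.01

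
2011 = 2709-698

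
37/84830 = 37/84830 = 0.00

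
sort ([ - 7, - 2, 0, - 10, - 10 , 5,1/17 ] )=[ - 10,-10,  -  7, - 2,0,1/17,  5]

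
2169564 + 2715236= 4884800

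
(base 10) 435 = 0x1B3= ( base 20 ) 11F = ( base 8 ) 663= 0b110110011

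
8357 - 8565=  -208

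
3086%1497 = 92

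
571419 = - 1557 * (  -  367)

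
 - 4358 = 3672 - 8030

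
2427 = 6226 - 3799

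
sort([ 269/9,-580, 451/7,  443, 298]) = [-580,269/9, 451/7, 298,443]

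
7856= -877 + 8733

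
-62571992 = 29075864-91647856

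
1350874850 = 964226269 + 386648581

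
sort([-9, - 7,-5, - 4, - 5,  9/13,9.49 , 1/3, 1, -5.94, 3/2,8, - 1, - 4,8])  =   [-9, - 7,  -  5.94,  -  5, - 5 , - 4,-4 , - 1, 1/3,  9/13,1, 3/2,8 , 8, 9.49 ]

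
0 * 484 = 0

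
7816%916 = 488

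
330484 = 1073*308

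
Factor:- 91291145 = -5^1 * 11^1*313^1*5303^1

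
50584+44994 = 95578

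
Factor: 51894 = 2^1*3^3*31^2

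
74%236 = 74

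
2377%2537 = 2377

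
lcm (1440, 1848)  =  110880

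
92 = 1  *92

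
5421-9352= - 3931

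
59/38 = 59/38 = 1.55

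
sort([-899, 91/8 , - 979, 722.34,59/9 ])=[ - 979, - 899, 59/9,91/8, 722.34 ]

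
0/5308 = 0=0.00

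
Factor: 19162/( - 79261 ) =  - 22/91 =-2^1*7^( - 1 )*11^1 * 13^(-1) 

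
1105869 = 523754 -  - 582115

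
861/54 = 287/18 = 15.94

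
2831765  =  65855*43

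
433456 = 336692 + 96764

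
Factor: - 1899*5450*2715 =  - 28099028250 = - 2^1* 3^3 * 5^3*109^1*181^1*211^1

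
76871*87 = 6687777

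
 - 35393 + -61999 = -97392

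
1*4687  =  4687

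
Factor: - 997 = -997^1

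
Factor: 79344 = 2^4*3^2*19^1 * 29^1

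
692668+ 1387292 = 2079960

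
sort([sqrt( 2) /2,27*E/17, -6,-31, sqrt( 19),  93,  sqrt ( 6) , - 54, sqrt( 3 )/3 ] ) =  [  -  54, - 31, - 6 , sqrt( 3 ) /3, sqrt( 2 ) /2 , sqrt( 6 ),27*E/17, sqrt(19 ), 93]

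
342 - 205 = 137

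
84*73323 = 6159132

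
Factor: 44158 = 2^1*22079^1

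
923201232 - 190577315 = 732623917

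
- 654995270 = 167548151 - 822543421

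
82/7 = 82/7=11.71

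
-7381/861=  - 7381/861 = -8.57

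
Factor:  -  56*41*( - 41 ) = 94136 =2^3* 7^1*41^2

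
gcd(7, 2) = 1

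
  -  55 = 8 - 63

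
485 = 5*97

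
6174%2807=560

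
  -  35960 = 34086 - 70046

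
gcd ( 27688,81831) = 1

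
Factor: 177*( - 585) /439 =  - 103545/439 =-3^3*5^1*13^1*59^1*439^( - 1 )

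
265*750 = 198750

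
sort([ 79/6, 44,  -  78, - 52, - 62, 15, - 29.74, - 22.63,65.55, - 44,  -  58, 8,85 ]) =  [ - 78,-62, - 58, - 52, - 44, - 29.74,  -  22.63, 8, 79/6,15, 44, 65.55,85 ]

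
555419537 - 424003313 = 131416224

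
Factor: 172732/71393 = 2^2*7^( - 1 )*47^( - 1 )* 199^1 = 796/329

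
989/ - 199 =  - 5 + 6/199 = - 4.97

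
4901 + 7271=12172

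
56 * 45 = 2520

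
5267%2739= 2528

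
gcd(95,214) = 1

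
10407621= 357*29153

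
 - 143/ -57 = 143/57 = 2.51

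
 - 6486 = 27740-34226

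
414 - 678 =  - 264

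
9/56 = 9/56=0.16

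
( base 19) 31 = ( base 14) 42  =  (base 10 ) 58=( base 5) 213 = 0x3a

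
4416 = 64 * 69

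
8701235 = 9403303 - 702068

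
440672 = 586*752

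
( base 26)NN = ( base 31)k1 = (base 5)4441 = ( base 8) 1155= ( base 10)621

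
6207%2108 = 1991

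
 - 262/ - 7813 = 262/7813= 0.03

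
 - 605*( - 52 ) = 31460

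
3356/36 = 839/9 = 93.22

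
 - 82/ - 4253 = 82/4253 = 0.02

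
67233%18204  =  12621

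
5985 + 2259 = 8244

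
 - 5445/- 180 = 121/4 = 30.25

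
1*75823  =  75823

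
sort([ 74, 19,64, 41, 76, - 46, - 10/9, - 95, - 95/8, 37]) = [ - 95, - 46,- 95/8,-10/9, 19, 37,41, 64, 74,76 ] 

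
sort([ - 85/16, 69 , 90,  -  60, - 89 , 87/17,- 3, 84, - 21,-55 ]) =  [  -  89, - 60, -55, -21,-85/16, - 3, 87/17, 69, 84,90 ] 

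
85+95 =180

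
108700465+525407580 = 634108045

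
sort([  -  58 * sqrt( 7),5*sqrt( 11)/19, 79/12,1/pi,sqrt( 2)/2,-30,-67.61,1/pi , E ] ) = [ - 58 * sqrt( 7) ,  -  67.61, - 30,1/pi, 1/pi, sqrt( 2)/2 , 5*sqrt ( 11)/19,E,  79/12]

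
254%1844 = 254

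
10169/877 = 10169/877 = 11.60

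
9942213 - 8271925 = 1670288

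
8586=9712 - 1126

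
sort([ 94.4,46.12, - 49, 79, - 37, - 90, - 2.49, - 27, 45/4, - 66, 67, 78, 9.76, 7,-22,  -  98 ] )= [ - 98, - 90,-66,-49,-37 ,-27, - 22, - 2.49, 7,9.76,45/4,46.12, 67,78,79,94.4]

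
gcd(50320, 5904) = 16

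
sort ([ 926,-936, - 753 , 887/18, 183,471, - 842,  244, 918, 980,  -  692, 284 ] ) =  [-936, - 842, - 753, - 692, 887/18, 183, 244,284,471,918,926,980 ] 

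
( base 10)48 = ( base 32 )1G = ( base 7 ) 66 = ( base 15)33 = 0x30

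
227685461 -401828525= - 174143064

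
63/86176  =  63/86176=0.00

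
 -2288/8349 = -1  +  551/759 = - 0.27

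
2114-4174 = - 2060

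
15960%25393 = 15960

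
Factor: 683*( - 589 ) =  - 402287 = - 19^1*31^1*683^1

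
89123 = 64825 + 24298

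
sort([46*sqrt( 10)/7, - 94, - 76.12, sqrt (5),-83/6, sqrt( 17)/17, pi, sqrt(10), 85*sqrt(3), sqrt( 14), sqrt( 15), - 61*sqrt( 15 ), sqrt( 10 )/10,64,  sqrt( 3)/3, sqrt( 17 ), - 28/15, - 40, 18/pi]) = [ - 61*sqrt(15), - 94, - 76.12, - 40, - 83/6,-28/15,  sqrt( 17 ) /17, sqrt( 10)/10,sqrt(3) /3  ,  sqrt(5),pi,sqrt( 10),  sqrt(14),sqrt( 15), sqrt( 17),18/pi, 46*sqrt(10 )/7,64,85 *sqrt(3) ] 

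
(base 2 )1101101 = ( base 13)85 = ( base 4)1231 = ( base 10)109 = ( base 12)91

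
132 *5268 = 695376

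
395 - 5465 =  - 5070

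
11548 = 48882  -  37334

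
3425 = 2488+937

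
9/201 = 3/67= 0.04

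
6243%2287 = 1669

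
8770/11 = 8770/11 = 797.27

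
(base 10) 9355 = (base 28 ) BQ3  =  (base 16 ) 248b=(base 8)22213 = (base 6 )111151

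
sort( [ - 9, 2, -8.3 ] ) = [ - 9, - 8.3, 2 ]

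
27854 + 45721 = 73575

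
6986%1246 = 756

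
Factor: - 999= - 3^3* 37^1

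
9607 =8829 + 778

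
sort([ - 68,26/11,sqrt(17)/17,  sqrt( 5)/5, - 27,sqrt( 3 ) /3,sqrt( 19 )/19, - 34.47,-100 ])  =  [ - 100, - 68, - 34.47,  -  27,sqrt ( 19) /19, sqrt(17 )/17,sqrt(5 )/5,sqrt(3) /3,26/11]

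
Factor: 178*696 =123888 = 2^4*3^1*29^1 * 89^1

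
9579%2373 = 87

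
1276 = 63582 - 62306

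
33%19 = 14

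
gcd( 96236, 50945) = 1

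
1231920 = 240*5133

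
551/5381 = 551/5381 = 0.10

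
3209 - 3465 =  - 256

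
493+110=603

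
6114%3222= 2892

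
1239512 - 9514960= -8275448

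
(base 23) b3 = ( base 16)100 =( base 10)256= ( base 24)AG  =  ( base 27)9d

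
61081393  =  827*73859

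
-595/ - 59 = 10 + 5/59 = 10.08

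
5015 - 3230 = 1785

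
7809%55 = 54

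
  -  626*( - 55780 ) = 34918280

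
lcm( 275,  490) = 26950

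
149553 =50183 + 99370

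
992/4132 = 248/1033  =  0.24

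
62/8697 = 62/8697= 0.01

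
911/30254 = 911/30254 = 0.03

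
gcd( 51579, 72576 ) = 9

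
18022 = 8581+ 9441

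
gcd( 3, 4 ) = 1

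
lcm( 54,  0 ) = 0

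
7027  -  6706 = 321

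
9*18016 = 162144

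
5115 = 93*55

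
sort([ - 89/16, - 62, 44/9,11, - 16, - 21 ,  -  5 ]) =[-62, - 21, - 16, - 89/16, - 5, 44/9,11 ]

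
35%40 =35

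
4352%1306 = 434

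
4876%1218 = 4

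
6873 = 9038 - 2165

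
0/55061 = 0 =0.00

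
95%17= 10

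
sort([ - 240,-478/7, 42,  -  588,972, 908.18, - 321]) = [ - 588, -321, - 240,-478/7, 42,908.18,972 ] 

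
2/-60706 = -1  +  30352/30353 = -0.00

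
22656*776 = 17581056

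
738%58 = 42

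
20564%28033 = 20564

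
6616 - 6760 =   -  144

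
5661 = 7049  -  1388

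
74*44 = 3256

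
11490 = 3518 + 7972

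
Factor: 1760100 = 2^2 * 3^1*5^2* 5867^1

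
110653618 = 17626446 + 93027172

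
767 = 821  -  54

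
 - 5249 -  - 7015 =1766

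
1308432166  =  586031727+722400439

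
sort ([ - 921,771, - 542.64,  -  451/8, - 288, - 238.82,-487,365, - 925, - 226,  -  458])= [ - 925, - 921, - 542.64, - 487 , - 458, - 288 ,-238.82,  -  226, - 451/8,365,771]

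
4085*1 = 4085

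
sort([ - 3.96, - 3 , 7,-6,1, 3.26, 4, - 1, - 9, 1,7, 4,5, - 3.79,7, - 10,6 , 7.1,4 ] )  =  [ - 10, - 9, - 6,-3.96, - 3.79, - 3, - 1,  1,  1,3.26,4, 4,4,5  ,  6,7,7, 7,7.1 ]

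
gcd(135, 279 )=9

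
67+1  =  68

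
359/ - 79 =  - 359/79=- 4.54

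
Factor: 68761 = 7^1*11^1 *19^1 * 47^1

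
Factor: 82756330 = 2^1*5^1*8275633^1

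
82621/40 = 82621/40 = 2065.53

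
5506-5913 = - 407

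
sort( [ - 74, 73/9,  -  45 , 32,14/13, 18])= [ - 74, - 45 , 14/13, 73/9,  18,32 ] 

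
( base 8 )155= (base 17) 67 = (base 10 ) 109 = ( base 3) 11001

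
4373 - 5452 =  - 1079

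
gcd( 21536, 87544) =8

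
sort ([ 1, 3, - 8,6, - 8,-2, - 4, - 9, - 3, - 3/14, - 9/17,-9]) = [-9, - 9, - 8,-8, - 4, - 3,-2, - 9/17, - 3/14, 1, 3,6 ]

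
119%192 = 119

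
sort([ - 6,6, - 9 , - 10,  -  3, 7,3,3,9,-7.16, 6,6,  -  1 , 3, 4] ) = [-10,- 9, - 7.16,  -  6,- 3,  -  1, 3,3,  3,4,6 , 6, 6, 7,  9]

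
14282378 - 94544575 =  - 80262197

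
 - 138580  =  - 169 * 820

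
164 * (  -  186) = -30504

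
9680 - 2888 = 6792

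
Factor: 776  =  2^3*97^1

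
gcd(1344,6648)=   24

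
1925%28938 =1925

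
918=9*102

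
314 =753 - 439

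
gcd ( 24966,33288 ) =8322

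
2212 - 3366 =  - 1154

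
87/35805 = 29/11935 = 0.00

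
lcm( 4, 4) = 4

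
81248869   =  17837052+63411817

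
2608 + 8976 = 11584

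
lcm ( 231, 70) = 2310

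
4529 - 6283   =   - 1754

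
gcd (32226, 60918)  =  6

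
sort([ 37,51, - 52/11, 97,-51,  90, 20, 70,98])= [ - 51, - 52/11, 20,37, 51,70, 90,97,98] 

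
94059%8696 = 7099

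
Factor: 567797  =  181^1 * 3137^1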